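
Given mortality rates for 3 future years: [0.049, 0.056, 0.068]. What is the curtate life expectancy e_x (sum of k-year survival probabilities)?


e_x = sum_{k=1}^{n} k_p_x
k_p_x values:
  1_p_x = 0.951
  2_p_x = 0.897744
  3_p_x = 0.836697
e_x = 2.6854


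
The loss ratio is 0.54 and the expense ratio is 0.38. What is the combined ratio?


Combined ratio = loss ratio + expense ratio
= 0.54 + 0.38
= 0.92


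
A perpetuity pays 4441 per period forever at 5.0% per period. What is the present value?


PV = PMT / i
= 4441 / 0.05
= 88820.0


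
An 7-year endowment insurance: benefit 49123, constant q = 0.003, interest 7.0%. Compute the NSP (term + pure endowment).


Term component = 787.7396
Pure endowment = 7_p_x * v^7 * benefit = 0.979188 * 0.62275 * 49123 = 29954.6705
NSP = 30742.41


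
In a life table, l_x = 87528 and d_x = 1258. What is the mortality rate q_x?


q_x = d_x / l_x
= 1258 / 87528
= 0.0144


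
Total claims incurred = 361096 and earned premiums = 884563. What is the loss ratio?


Loss ratio = claims / premiums
= 361096 / 884563
= 0.4082


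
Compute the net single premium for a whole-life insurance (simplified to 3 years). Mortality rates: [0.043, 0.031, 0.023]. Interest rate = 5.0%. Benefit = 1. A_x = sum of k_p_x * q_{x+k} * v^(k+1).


v = 0.952381
Year 0: k_p_x=1.0, q=0.043, term=0.040952
Year 1: k_p_x=0.957, q=0.031, term=0.026909
Year 2: k_p_x=0.927333, q=0.023, term=0.018424
A_x = 0.0863


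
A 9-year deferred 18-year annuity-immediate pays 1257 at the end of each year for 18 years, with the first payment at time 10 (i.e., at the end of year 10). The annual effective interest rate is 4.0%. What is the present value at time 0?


PV at time 9 of the 18-year annuity-immediate:
a_n = 1257 * (1-(1+0.04)^(-18))/0.04 = 15912.7363
Discount back 9 years to time 0:
PV = 15912.7363 * (1+0.04)^(-9)
= 15912.7363 * 0.702587
= 11180.0774


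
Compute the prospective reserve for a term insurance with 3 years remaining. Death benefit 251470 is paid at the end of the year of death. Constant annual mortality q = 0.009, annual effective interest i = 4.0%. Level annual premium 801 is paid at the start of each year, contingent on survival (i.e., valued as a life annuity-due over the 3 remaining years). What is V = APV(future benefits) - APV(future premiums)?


v = 1/(1+i) = 0.961538
APV(future benefits) per unit = sum_{k=0}^{2} k_p_x * q * v^(k+1) = 0.024758
APV(future benefits) = 251470 * 0.024758 = 6225.7838
Life annuity-due factor ä_{x:3} = sum_{k=0}^{2} k_p_x * v^k = 2.860874
APV(future premiums) = 801 * 2.860874 = 2291.5598
V = 6225.7838 - 2291.5598
= 3934.224


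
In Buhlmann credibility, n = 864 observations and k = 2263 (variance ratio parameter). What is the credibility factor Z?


Z = n / (n + k)
= 864 / (864 + 2263)
= 864 / 3127
= 0.2763


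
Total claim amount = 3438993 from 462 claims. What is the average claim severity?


severity = total / number
= 3438993 / 462
= 7443.7078


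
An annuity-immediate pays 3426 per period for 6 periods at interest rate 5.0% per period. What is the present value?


PV = PMT * (1 - (1+i)^(-n)) / i
= 3426 * (1 - (1+0.05)^(-6)) / 0.05
= 3426 * (1 - 0.746215) / 0.05
= 3426 * 5.075692
= 17389.321


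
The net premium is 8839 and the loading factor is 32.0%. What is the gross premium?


Gross = net * (1 + loading)
= 8839 * (1 + 0.32)
= 8839 * 1.32
= 11667.48


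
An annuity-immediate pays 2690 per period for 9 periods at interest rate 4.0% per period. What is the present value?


PV = PMT * (1 - (1+i)^(-n)) / i
= 2690 * (1 - (1+0.04)^(-9)) / 0.04
= 2690 * (1 - 0.702587) / 0.04
= 2690 * 7.435332
= 20001.042


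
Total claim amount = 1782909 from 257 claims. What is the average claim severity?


severity = total / number
= 1782909 / 257
= 6937.3891


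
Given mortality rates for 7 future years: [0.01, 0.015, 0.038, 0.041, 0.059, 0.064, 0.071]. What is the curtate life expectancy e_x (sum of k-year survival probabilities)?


e_x = sum_{k=1}^{n} k_p_x
k_p_x values:
  1_p_x = 0.99
  2_p_x = 0.97515
  3_p_x = 0.938094
  4_p_x = 0.899632
  5_p_x = 0.846554
  6_p_x = 0.792375
  7_p_x = 0.736116
e_x = 6.1779


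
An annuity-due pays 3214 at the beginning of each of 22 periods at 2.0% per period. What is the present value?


PV_due = PMT * (1-(1+i)^(-n))/i * (1+i)
PV_immediate = 56752.9669
PV_due = 56752.9669 * 1.02
= 57888.0262


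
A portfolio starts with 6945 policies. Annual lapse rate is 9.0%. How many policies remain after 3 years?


remaining = initial * (1 - lapse)^years
= 6945 * (1 - 0.09)^3
= 6945 * 0.753571
= 5233.5506


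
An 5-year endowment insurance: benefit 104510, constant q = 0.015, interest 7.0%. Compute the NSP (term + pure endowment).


Term component = 6250.4501
Pure endowment = 5_p_x * v^5 * benefit = 0.927217 * 0.712986 * 104510 = 69090.7826
NSP = 75341.2327


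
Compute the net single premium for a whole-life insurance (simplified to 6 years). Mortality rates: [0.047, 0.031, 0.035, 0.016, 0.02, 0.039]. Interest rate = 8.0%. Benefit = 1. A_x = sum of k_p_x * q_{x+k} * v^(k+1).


v = 0.925926
Year 0: k_p_x=1.0, q=0.047, term=0.043519
Year 1: k_p_x=0.953, q=0.031, term=0.025328
Year 2: k_p_x=0.923457, q=0.035, term=0.025657
Year 3: k_p_x=0.891136, q=0.016, term=0.01048
Year 4: k_p_x=0.876878, q=0.02, term=0.011936
Year 5: k_p_x=0.85934, q=0.039, term=0.02112
A_x = 0.138


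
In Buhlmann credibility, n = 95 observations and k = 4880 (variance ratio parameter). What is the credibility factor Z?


Z = n / (n + k)
= 95 / (95 + 4880)
= 95 / 4975
= 0.0191


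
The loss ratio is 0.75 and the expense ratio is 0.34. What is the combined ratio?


Combined ratio = loss ratio + expense ratio
= 0.75 + 0.34
= 1.09


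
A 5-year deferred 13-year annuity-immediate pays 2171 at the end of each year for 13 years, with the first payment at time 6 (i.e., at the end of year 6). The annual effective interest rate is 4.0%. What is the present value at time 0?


PV at time 5 of the 13-year annuity-immediate:
a_n = 2171 * (1-(1+0.04)^(-13))/0.04 = 21678.8415
Discount back 5 years to time 0:
PV = 21678.8415 * (1+0.04)^(-5)
= 21678.8415 * 0.821927
= 17818.4275


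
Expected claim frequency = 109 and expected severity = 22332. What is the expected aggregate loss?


E[S] = E[N] * E[X]
= 109 * 22332
= 2.4342e+06


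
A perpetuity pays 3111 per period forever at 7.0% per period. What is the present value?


PV = PMT / i
= 3111 / 0.07
= 44442.8571


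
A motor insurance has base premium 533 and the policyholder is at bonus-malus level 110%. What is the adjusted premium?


adjusted = base * BM_level / 100
= 533 * 110 / 100
= 533 * 1.1
= 586.3


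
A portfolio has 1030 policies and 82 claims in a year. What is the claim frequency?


frequency = claims / policies
= 82 / 1030
= 0.0796


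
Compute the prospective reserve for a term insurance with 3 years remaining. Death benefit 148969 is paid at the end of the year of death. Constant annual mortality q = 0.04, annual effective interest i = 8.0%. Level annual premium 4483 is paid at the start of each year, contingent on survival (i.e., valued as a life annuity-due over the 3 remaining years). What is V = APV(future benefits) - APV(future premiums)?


v = 1/(1+i) = 0.925926
APV(future benefits) per unit = sum_{k=0}^{2} k_p_x * q * v^(k+1) = 0.099223
APV(future benefits) = 148969 * 0.099223 = 14781.1033
Life annuity-due factor ä_{x:3} = sum_{k=0}^{2} k_p_x * v^k = 2.679012
APV(future premiums) = 4483 * 2.679012 = 12010.0123
V = 14781.1033 - 12010.0123
= 2771.091


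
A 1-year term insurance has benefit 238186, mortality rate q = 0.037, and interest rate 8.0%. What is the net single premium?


NSP = benefit * q * v
v = 1/(1+i) = 0.925926
NSP = 238186 * 0.037 * 0.925926
= 8160.0759


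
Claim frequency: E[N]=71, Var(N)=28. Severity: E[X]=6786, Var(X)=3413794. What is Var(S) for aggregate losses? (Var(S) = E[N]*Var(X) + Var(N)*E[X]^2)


Var(S) = E[N]*Var(X) + Var(N)*E[X]^2
= 71*3413794 + 28*6786^2
= 242379374 + 1289394288
= 1.5318e+09


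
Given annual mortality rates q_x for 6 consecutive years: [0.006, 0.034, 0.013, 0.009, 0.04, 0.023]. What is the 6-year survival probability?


p_k = 1 - q_k for each year
Survival = product of (1 - q_k)
= 0.994 * 0.966 * 0.987 * 0.991 * 0.96 * 0.977
= 0.8809


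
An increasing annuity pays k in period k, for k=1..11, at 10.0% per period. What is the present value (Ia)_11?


(Ia)_n = sum_{k=1}^{n} k * v^k, v = 1/(1+i)
v = 0.909091
Sum computed term by term:
(Ia)_11 = 32.8913


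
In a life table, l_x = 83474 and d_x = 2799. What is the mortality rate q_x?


q_x = d_x / l_x
= 2799 / 83474
= 0.0335


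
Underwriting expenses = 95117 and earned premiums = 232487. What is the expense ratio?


Expense ratio = expenses / premiums
= 95117 / 232487
= 0.4091


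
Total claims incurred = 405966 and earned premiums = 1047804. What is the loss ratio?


Loss ratio = claims / premiums
= 405966 / 1047804
= 0.3874


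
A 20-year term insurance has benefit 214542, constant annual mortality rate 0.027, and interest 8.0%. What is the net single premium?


NSP = benefit * sum_{k=0}^{n-1} k_p_x * q * v^(k+1)
With constant q=0.027, v=0.925926
Sum = 0.221021
NSP = 214542 * 0.221021
= 47418.2403


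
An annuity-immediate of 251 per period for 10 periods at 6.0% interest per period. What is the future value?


FV = PMT * ((1+i)^n - 1) / i
= 251 * ((1.06)^10 - 1) / 0.06
= 251 * (1.790848 - 1) / 0.06
= 3308.3795


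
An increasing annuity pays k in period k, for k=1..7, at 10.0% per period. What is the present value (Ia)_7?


(Ia)_n = sum_{k=1}^{n} k * v^k, v = 1/(1+i)
v = 0.909091
Sum computed term by term:
(Ia)_7 = 17.6315


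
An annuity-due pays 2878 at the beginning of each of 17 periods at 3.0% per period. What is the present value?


PV_due = PMT * (1-(1+i)^(-n))/i * (1+i)
PV_immediate = 37892.089
PV_due = 37892.089 * 1.03
= 39028.8516


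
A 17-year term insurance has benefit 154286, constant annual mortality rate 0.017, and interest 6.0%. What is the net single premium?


NSP = benefit * sum_{k=0}^{n-1} k_p_x * q * v^(k+1)
With constant q=0.017, v=0.943396
Sum = 0.15952
NSP = 154286 * 0.15952
= 24611.7719


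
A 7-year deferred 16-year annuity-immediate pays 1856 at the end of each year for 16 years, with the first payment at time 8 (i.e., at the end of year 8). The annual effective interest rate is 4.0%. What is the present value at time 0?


PV at time 7 of the 16-year annuity-immediate:
a_n = 1856 * (1-(1+0.04)^(-16))/0.04 = 21626.6606
Discount back 7 years to time 0:
PV = 21626.6606 * (1+0.04)^(-7)
= 21626.6606 * 0.759918
= 16434.4847


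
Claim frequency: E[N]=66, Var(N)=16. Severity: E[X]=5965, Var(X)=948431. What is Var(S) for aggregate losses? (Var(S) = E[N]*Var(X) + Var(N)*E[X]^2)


Var(S) = E[N]*Var(X) + Var(N)*E[X]^2
= 66*948431 + 16*5965^2
= 62596446 + 569299600
= 6.3190e+08


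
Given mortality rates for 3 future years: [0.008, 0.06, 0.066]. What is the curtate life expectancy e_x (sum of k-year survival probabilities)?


e_x = sum_{k=1}^{n} k_p_x
k_p_x values:
  1_p_x = 0.992
  2_p_x = 0.93248
  3_p_x = 0.870936
e_x = 2.7954


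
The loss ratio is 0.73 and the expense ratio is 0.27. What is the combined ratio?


Combined ratio = loss ratio + expense ratio
= 0.73 + 0.27
= 1.0


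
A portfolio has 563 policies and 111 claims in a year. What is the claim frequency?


frequency = claims / policies
= 111 / 563
= 0.1972


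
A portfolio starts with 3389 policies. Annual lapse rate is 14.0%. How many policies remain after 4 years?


remaining = initial * (1 - lapse)^years
= 3389 * (1 - 0.14)^4
= 3389 * 0.547008
= 1853.8107


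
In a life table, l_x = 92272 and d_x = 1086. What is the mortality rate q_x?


q_x = d_x / l_x
= 1086 / 92272
= 0.0118


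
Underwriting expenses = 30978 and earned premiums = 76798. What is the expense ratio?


Expense ratio = expenses / premiums
= 30978 / 76798
= 0.4034


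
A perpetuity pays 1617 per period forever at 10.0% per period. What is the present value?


PV = PMT / i
= 1617 / 0.1
= 16170.0


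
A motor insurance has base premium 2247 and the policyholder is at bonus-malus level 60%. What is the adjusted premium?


adjusted = base * BM_level / 100
= 2247 * 60 / 100
= 2247 * 0.6
= 1348.2


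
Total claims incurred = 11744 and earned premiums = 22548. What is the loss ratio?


Loss ratio = claims / premiums
= 11744 / 22548
= 0.5208


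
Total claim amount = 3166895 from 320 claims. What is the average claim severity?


severity = total / number
= 3166895 / 320
= 9896.5469


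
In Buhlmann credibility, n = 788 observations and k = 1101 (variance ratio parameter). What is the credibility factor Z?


Z = n / (n + k)
= 788 / (788 + 1101)
= 788 / 1889
= 0.4172


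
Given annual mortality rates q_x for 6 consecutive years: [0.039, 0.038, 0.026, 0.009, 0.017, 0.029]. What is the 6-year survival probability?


p_k = 1 - q_k for each year
Survival = product of (1 - q_k)
= 0.961 * 0.962 * 0.974 * 0.991 * 0.983 * 0.971
= 0.8517


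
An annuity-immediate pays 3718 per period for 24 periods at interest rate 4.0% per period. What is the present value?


PV = PMT * (1 - (1+i)^(-n)) / i
= 3718 * (1 - (1+0.04)^(-24)) / 0.04
= 3718 * (1 - 0.390121) / 0.04
= 3718 * 15.246963
= 56688.209


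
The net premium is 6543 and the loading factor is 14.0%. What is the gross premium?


Gross = net * (1 + loading)
= 6543 * (1 + 0.14)
= 6543 * 1.14
= 7459.02


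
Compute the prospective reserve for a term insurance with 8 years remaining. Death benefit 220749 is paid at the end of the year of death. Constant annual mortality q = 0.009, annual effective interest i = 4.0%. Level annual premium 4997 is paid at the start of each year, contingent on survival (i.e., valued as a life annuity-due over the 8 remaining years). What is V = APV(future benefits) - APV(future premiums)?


v = 1/(1+i) = 0.961538
APV(future benefits) per unit = sum_{k=0}^{7} k_p_x * q * v^(k+1) = 0.058829
APV(future benefits) = 220749 * 0.058829 = 12986.4656
Life annuity-due factor ä_{x:8} = sum_{k=0}^{7} k_p_x * v^k = 6.79803
APV(future premiums) = 4997 * 6.79803 = 33969.7541
V = 12986.4656 - 33969.7541
= -20983.2885


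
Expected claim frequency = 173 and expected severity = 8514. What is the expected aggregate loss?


E[S] = E[N] * E[X]
= 173 * 8514
= 1.4729e+06


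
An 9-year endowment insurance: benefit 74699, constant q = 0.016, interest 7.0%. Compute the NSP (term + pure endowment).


Term component = 7359.5894
Pure endowment = 9_p_x * v^9 * benefit = 0.86488 * 0.543934 * 74699 = 35141.207
NSP = 42500.7964


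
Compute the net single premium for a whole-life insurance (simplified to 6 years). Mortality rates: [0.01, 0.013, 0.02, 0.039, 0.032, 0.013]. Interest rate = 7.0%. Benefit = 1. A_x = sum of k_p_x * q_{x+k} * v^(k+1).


v = 0.934579
Year 0: k_p_x=1.0, q=0.01, term=0.009346
Year 1: k_p_x=0.99, q=0.013, term=0.011241
Year 2: k_p_x=0.97713, q=0.02, term=0.015953
Year 3: k_p_x=0.957587, q=0.039, term=0.028491
Year 4: k_p_x=0.920241, q=0.032, term=0.020996
Year 5: k_p_x=0.890794, q=0.013, term=0.007716
A_x = 0.0937


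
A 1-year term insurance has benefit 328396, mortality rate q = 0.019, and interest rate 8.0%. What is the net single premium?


NSP = benefit * q * v
v = 1/(1+i) = 0.925926
NSP = 328396 * 0.019 * 0.925926
= 5777.337


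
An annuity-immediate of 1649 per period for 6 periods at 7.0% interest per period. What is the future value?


FV = PMT * ((1+i)^n - 1) / i
= 1649 * ((1.07)^6 - 1) / 0.07
= 1649 * (1.50073 - 1) / 0.07
= 11795.7764


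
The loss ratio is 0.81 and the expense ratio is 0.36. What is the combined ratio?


Combined ratio = loss ratio + expense ratio
= 0.81 + 0.36
= 1.17


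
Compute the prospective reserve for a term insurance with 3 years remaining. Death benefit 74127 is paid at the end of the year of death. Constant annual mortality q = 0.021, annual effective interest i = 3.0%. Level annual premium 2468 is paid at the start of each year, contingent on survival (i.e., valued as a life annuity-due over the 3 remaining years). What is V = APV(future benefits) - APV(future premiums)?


v = 1/(1+i) = 0.970874
APV(future benefits) per unit = sum_{k=0}^{2} k_p_x * q * v^(k+1) = 0.058186
APV(future benefits) = 74127 * 0.058186 = 4313.1887
Life annuity-due factor ä_{x:3} = sum_{k=0}^{2} k_p_x * v^k = 2.853908
APV(future premiums) = 2468 * 2.853908 = 7043.445
V = 4313.1887 - 7043.445
= -2730.2562


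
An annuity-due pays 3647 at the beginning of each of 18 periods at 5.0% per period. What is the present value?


PV_due = PMT * (1-(1+i)^(-n))/i * (1+i)
PV_immediate = 42631.9234
PV_due = 42631.9234 * 1.05
= 44763.5196


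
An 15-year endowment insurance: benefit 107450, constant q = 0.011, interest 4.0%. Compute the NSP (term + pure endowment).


Term component = 12274.3177
Pure endowment = 15_p_x * v^15 * benefit = 0.847119 * 0.555265 * 107450 = 50541.7999
NSP = 62816.1176


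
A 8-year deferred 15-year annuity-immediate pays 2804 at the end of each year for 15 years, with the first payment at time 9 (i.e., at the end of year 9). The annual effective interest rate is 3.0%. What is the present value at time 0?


PV at time 8 of the 15-year annuity-immediate:
a_n = 2804 * (1-(1+0.03)^(-15))/0.03 = 33473.97
Discount back 8 years to time 0:
PV = 33473.97 * (1+0.03)^(-8)
= 33473.97 * 0.789409
= 26424.661


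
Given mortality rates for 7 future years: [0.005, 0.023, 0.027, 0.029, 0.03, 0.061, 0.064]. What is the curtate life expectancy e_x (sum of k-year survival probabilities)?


e_x = sum_{k=1}^{n} k_p_x
k_p_x values:
  1_p_x = 0.995
  2_p_x = 0.972115
  3_p_x = 0.945868
  4_p_x = 0.918438
  5_p_x = 0.890885
  6_p_x = 0.836541
  7_p_x = 0.783002
e_x = 6.3418


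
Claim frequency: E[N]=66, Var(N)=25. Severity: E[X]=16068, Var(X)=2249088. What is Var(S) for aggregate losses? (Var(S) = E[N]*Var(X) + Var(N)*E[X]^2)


Var(S) = E[N]*Var(X) + Var(N)*E[X]^2
= 66*2249088 + 25*16068^2
= 148439808 + 6454515600
= 6.6030e+09


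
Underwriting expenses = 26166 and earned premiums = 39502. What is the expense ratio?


Expense ratio = expenses / premiums
= 26166 / 39502
= 0.6624


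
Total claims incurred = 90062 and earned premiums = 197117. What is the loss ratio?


Loss ratio = claims / premiums
= 90062 / 197117
= 0.4569


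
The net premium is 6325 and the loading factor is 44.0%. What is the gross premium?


Gross = net * (1 + loading)
= 6325 * (1 + 0.44)
= 6325 * 1.44
= 9108.0


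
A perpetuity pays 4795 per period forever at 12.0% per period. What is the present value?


PV = PMT / i
= 4795 / 0.12
= 39958.3333


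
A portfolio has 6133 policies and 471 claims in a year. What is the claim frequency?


frequency = claims / policies
= 471 / 6133
= 0.0768


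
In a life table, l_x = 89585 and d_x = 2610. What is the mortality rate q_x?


q_x = d_x / l_x
= 2610 / 89585
= 0.0291


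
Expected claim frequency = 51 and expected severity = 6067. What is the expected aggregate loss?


E[S] = E[N] * E[X]
= 51 * 6067
= 309417


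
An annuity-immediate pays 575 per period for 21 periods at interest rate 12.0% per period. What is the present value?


PV = PMT * (1 - (1+i)^(-n)) / i
= 575 * (1 - (1+0.12)^(-21)) / 0.12
= 575 * (1 - 0.09256) / 0.12
= 575 * 7.562003
= 4348.1519


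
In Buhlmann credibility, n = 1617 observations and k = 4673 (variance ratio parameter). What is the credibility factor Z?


Z = n / (n + k)
= 1617 / (1617 + 4673)
= 1617 / 6290
= 0.2571


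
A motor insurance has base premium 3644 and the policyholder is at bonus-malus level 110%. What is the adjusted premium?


adjusted = base * BM_level / 100
= 3644 * 110 / 100
= 3644 * 1.1
= 4008.4


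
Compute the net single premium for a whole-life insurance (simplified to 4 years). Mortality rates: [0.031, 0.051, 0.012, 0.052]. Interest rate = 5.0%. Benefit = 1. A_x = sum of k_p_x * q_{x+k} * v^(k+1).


v = 0.952381
Year 0: k_p_x=1.0, q=0.031, term=0.029524
Year 1: k_p_x=0.969, q=0.051, term=0.044824
Year 2: k_p_x=0.919581, q=0.012, term=0.009532
Year 3: k_p_x=0.908546, q=0.052, term=0.038868
A_x = 0.1227


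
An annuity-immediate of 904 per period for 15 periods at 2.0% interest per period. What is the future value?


FV = PMT * ((1+i)^n - 1) / i
= 904 * ((1.02)^15 - 1) / 0.02
= 904 * (1.345868 - 1) / 0.02
= 15633.2489


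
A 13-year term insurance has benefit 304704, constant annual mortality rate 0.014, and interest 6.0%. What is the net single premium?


NSP = benefit * sum_{k=0}^{n-1} k_p_x * q * v^(k+1)
With constant q=0.014, v=0.943396
Sum = 0.115344
NSP = 304704 * 0.115344
= 35145.8945


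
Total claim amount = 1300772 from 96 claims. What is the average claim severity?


severity = total / number
= 1300772 / 96
= 13549.7083


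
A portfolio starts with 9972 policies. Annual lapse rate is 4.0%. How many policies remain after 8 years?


remaining = initial * (1 - lapse)^years
= 9972 * (1 - 0.04)^8
= 9972 * 0.72139
= 7193.6969


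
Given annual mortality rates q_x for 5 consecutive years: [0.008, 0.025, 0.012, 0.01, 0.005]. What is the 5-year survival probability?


p_k = 1 - q_k for each year
Survival = product of (1 - q_k)
= 0.992 * 0.975 * 0.988 * 0.99 * 0.995
= 0.9413


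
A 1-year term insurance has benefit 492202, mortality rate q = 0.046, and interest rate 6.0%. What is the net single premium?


NSP = benefit * q * v
v = 1/(1+i) = 0.943396
NSP = 492202 * 0.046 * 0.943396
= 21359.7094


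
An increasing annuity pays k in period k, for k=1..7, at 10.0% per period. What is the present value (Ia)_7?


(Ia)_n = sum_{k=1}^{n} k * v^k, v = 1/(1+i)
v = 0.909091
Sum computed term by term:
(Ia)_7 = 17.6315


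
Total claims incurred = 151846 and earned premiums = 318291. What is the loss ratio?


Loss ratio = claims / premiums
= 151846 / 318291
= 0.4771


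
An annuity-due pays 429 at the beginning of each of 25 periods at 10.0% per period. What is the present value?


PV_due = PMT * (1-(1+i)^(-n))/i * (1+i)
PV_immediate = 3894.0502
PV_due = 3894.0502 * 1.1
= 4283.4552


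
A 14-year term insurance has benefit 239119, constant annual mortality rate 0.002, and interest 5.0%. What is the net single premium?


NSP = benefit * sum_{k=0}^{n-1} k_p_x * q * v^(k+1)
With constant q=0.002, v=0.952381
Sum = 0.019573
NSP = 239119 * 0.019573
= 4680.217


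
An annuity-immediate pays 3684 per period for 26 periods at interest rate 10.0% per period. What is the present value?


PV = PMT * (1 - (1+i)^(-n)) / i
= 3684 * (1 - (1+0.1)^(-26)) / 0.1
= 3684 * (1 - 0.083905) / 0.1
= 3684 * 9.160945
= 33748.9231


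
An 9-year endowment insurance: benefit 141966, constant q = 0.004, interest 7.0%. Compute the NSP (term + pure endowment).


Term component = 3647.6627
Pure endowment = 9_p_x * v^9 * benefit = 0.964571 * 0.543934 * 141966 = 74484.2403
NSP = 78131.903


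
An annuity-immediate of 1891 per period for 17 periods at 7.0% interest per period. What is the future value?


FV = PMT * ((1+i)^n - 1) / i
= 1891 * ((1.07)^17 - 1) / 0.07
= 1891 * (3.158815 - 1) / 0.07
= 58318.8509


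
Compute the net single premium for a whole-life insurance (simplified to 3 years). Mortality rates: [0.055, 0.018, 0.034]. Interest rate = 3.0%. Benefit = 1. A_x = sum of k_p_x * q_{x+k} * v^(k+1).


v = 0.970874
Year 0: k_p_x=1.0, q=0.055, term=0.053398
Year 1: k_p_x=0.945, q=0.018, term=0.016034
Year 2: k_p_x=0.92799, q=0.034, term=0.028874
A_x = 0.0983


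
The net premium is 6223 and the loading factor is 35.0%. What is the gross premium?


Gross = net * (1 + loading)
= 6223 * (1 + 0.35)
= 6223 * 1.35
= 8401.05


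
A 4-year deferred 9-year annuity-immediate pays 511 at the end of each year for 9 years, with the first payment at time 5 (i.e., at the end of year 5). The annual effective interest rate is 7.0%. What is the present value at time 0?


PV at time 4 of the 9-year annuity-immediate:
a_n = 511 * (1-(1+0.07)^(-9))/0.07 = 3329.2837
Discount back 4 years to time 0:
PV = 3329.2837 * (1+0.07)^(-4)
= 3329.2837 * 0.762895
= 2539.8946


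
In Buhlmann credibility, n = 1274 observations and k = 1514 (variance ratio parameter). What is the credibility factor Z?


Z = n / (n + k)
= 1274 / (1274 + 1514)
= 1274 / 2788
= 0.457


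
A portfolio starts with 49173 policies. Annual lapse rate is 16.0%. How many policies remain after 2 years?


remaining = initial * (1 - lapse)^years
= 49173 * (1 - 0.16)^2
= 49173 * 0.7056
= 34696.4688


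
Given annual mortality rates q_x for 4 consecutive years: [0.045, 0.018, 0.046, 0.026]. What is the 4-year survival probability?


p_k = 1 - q_k for each year
Survival = product of (1 - q_k)
= 0.955 * 0.982 * 0.954 * 0.974
= 0.8714


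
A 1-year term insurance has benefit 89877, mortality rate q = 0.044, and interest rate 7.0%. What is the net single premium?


NSP = benefit * q * v
v = 1/(1+i) = 0.934579
NSP = 89877 * 0.044 * 0.934579
= 3695.8766


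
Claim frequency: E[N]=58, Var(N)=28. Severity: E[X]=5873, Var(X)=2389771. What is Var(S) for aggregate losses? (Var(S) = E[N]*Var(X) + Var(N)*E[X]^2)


Var(S) = E[N]*Var(X) + Var(N)*E[X]^2
= 58*2389771 + 28*5873^2
= 138606718 + 965779612
= 1.1044e+09


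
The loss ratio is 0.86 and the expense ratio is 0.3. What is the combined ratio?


Combined ratio = loss ratio + expense ratio
= 0.86 + 0.3
= 1.16


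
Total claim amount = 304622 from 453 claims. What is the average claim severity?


severity = total / number
= 304622 / 453
= 672.4547


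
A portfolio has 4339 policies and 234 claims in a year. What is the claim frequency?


frequency = claims / policies
= 234 / 4339
= 0.0539


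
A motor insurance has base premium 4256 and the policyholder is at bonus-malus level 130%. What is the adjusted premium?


adjusted = base * BM_level / 100
= 4256 * 130 / 100
= 4256 * 1.3
= 5532.8


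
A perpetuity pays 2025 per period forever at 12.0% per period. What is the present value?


PV = PMT / i
= 2025 / 0.12
= 16875.0


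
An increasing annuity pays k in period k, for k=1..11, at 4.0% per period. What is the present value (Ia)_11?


(Ia)_n = sum_{k=1}^{n} k * v^k, v = 1/(1+i)
v = 0.961538
Sum computed term by term:
(Ia)_11 = 49.1376


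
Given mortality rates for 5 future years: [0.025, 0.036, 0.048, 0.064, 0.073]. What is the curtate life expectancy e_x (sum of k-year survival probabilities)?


e_x = sum_{k=1}^{n} k_p_x
k_p_x values:
  1_p_x = 0.975
  2_p_x = 0.9399
  3_p_x = 0.894785
  4_p_x = 0.837519
  5_p_x = 0.77638
e_x = 4.4236


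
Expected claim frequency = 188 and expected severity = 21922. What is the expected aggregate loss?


E[S] = E[N] * E[X]
= 188 * 21922
= 4.1213e+06


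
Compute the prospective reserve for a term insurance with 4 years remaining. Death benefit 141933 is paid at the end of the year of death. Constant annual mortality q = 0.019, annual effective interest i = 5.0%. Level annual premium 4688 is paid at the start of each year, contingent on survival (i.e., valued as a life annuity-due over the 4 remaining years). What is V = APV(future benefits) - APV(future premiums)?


v = 1/(1+i) = 0.952381
APV(future benefits) per unit = sum_{k=0}^{3} k_p_x * q * v^(k+1) = 0.065554
APV(future benefits) = 141933 * 0.065554 = 9304.232
Life annuity-due factor ä_{x:4} = sum_{k=0}^{3} k_p_x * v^k = 3.622704
APV(future premiums) = 4688 * 3.622704 = 16983.2362
V = 9304.232 - 16983.2362
= -7679.0042


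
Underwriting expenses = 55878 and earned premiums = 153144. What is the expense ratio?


Expense ratio = expenses / premiums
= 55878 / 153144
= 0.3649


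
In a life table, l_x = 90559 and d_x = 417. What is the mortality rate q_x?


q_x = d_x / l_x
= 417 / 90559
= 0.0046


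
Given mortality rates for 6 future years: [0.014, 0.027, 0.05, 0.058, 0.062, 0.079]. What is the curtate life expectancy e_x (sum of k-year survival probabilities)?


e_x = sum_{k=1}^{n} k_p_x
k_p_x values:
  1_p_x = 0.986
  2_p_x = 0.959378
  3_p_x = 0.911409
  4_p_x = 0.858547
  5_p_x = 0.805317
  6_p_x = 0.741697
e_x = 5.2623


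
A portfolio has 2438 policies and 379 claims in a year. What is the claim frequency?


frequency = claims / policies
= 379 / 2438
= 0.1555


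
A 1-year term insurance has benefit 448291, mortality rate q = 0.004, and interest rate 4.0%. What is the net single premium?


NSP = benefit * q * v
v = 1/(1+i) = 0.961538
NSP = 448291 * 0.004 * 0.961538
= 1724.1962


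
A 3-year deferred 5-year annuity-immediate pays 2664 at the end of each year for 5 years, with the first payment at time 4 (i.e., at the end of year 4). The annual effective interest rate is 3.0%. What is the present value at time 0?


PV at time 3 of the 5-year annuity-immediate:
a_n = 2664 * (1-(1+0.03)^(-5))/0.03 = 12200.3399
Discount back 3 years to time 0:
PV = 12200.3399 * (1+0.03)^(-3)
= 12200.3399 * 0.915142
= 11165.0393


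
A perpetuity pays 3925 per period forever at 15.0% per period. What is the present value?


PV = PMT / i
= 3925 / 0.15
= 26166.6667


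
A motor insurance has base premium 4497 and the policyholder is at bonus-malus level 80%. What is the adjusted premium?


adjusted = base * BM_level / 100
= 4497 * 80 / 100
= 4497 * 0.8
= 3597.6


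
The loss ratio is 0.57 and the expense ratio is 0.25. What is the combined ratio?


Combined ratio = loss ratio + expense ratio
= 0.57 + 0.25
= 0.82


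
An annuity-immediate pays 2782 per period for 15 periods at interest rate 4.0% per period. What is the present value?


PV = PMT * (1 - (1+i)^(-n)) / i
= 2782 * (1 - (1+0.04)^(-15)) / 0.04
= 2782 * (1 - 0.555265) / 0.04
= 2782 * 11.118387
= 30931.3538


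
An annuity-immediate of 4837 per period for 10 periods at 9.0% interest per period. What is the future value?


FV = PMT * ((1+i)^n - 1) / i
= 4837 * ((1.09)^10 - 1) / 0.09
= 4837 * (2.367364 - 1) / 0.09
= 73488.201


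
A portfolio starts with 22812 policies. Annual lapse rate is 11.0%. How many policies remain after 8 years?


remaining = initial * (1 - lapse)^years
= 22812 * (1 - 0.11)^8
= 22812 * 0.393659
= 8980.1464


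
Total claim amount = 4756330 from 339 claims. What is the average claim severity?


severity = total / number
= 4756330 / 339
= 14030.472


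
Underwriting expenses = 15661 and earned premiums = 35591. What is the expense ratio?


Expense ratio = expenses / premiums
= 15661 / 35591
= 0.44


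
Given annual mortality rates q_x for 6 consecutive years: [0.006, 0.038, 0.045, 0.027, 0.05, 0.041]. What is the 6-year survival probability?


p_k = 1 - q_k for each year
Survival = product of (1 - q_k)
= 0.994 * 0.962 * 0.955 * 0.973 * 0.95 * 0.959
= 0.8095


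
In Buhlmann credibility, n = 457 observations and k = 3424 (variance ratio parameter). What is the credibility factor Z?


Z = n / (n + k)
= 457 / (457 + 3424)
= 457 / 3881
= 0.1178


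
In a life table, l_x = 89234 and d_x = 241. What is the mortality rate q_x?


q_x = d_x / l_x
= 241 / 89234
= 0.0027


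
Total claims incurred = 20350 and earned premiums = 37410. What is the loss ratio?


Loss ratio = claims / premiums
= 20350 / 37410
= 0.544


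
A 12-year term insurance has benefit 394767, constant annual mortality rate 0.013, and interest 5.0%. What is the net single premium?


NSP = benefit * sum_{k=0}^{n-1} k_p_x * q * v^(k+1)
With constant q=0.013, v=0.952381
Sum = 0.108143
NSP = 394767 * 0.108143
= 42691.4563


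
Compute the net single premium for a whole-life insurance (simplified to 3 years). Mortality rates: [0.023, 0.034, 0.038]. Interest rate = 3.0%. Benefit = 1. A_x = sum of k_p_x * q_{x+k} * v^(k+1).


v = 0.970874
Year 0: k_p_x=1.0, q=0.023, term=0.02233
Year 1: k_p_x=0.977, q=0.034, term=0.031311
Year 2: k_p_x=0.943782, q=0.038, term=0.03282
A_x = 0.0865


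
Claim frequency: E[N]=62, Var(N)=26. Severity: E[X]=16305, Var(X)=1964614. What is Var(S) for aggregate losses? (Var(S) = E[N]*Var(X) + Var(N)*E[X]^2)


Var(S) = E[N]*Var(X) + Var(N)*E[X]^2
= 62*1964614 + 26*16305^2
= 121806068 + 6912178650
= 7.0340e+09


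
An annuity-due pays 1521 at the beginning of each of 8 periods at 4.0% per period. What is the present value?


PV_due = PMT * (1-(1+i)^(-n))/i * (1+i)
PV_immediate = 10240.505
PV_due = 10240.505 * 1.04
= 10650.1252


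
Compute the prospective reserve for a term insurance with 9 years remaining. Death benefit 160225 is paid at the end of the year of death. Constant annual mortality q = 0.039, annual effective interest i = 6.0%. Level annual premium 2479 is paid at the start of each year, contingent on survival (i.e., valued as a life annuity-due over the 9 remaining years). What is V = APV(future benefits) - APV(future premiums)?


v = 1/(1+i) = 0.943396
APV(future benefits) per unit = sum_{k=0}^{8} k_p_x * q * v^(k+1) = 0.23094
APV(future benefits) = 160225 * 0.23094 = 37002.2939
Life annuity-due factor ä_{x:9} = sum_{k=0}^{8} k_p_x * v^k = 6.276819
APV(future premiums) = 2479 * 6.276819 = 15560.235
V = 37002.2939 - 15560.235
= 21442.0588


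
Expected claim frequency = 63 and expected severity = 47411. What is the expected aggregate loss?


E[S] = E[N] * E[X]
= 63 * 47411
= 2.9869e+06


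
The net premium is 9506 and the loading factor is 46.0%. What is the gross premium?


Gross = net * (1 + loading)
= 9506 * (1 + 0.46)
= 9506 * 1.46
= 13878.76


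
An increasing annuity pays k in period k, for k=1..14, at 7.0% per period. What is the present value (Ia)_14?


(Ia)_n = sum_{k=1}^{n} k * v^k, v = 1/(1+i)
v = 0.934579
Sum computed term by term:
(Ia)_14 = 56.1173


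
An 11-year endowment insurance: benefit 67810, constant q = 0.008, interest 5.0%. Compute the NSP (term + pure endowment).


Term component = 4346.9767
Pure endowment = 11_p_x * v^11 * benefit = 0.915437 * 0.584679 * 67810 = 36294.419
NSP = 40641.3957


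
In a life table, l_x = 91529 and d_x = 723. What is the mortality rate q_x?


q_x = d_x / l_x
= 723 / 91529
= 0.0079


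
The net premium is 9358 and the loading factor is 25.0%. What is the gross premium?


Gross = net * (1 + loading)
= 9358 * (1 + 0.25)
= 9358 * 1.25
= 11697.5


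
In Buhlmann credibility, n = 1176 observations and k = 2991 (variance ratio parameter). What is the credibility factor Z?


Z = n / (n + k)
= 1176 / (1176 + 2991)
= 1176 / 4167
= 0.2822


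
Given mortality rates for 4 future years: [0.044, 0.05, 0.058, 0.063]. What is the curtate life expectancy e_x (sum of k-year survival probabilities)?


e_x = sum_{k=1}^{n} k_p_x
k_p_x values:
  1_p_x = 0.956
  2_p_x = 0.9082
  3_p_x = 0.855524
  4_p_x = 0.801626
e_x = 3.5214


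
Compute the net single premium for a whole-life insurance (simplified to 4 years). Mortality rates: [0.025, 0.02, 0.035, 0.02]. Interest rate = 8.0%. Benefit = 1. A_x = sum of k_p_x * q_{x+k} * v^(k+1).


v = 0.925926
Year 0: k_p_x=1.0, q=0.025, term=0.023148
Year 1: k_p_x=0.975, q=0.02, term=0.016718
Year 2: k_p_x=0.9555, q=0.035, term=0.026548
Year 3: k_p_x=0.922057, q=0.02, term=0.013555
A_x = 0.08


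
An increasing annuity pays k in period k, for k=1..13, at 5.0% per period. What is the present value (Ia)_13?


(Ia)_n = sum_{k=1}^{n} k * v^k, v = 1/(1+i)
v = 0.952381
Sum computed term by term:
(Ia)_13 = 59.3815


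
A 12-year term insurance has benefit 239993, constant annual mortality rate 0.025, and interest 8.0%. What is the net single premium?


NSP = benefit * sum_{k=0}^{n-1} k_p_x * q * v^(k+1)
With constant q=0.025, v=0.925926
Sum = 0.168317
NSP = 239993 * 0.168317
= 40394.862


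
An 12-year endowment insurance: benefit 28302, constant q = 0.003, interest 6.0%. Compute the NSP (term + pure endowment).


Term component = 701.6595
Pure endowment = 12_p_x * v^12 * benefit = 0.964588 * 0.496969 * 28302 = 13567.1505
NSP = 14268.81


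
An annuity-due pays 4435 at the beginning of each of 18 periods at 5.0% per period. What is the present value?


PV_due = PMT * (1-(1+i)^(-n))/i * (1+i)
PV_immediate = 51843.3179
PV_due = 51843.3179 * 1.05
= 54435.4838


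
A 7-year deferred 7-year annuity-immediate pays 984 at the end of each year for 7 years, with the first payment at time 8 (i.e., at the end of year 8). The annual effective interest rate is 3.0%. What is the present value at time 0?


PV at time 7 of the 7-year annuity-immediate:
a_n = 984 * (1-(1+0.03)^(-7))/0.03 = 6130.5984
Discount back 7 years to time 0:
PV = 6130.5984 * (1+0.03)^(-7)
= 6130.5984 * 0.813092
= 4984.7375


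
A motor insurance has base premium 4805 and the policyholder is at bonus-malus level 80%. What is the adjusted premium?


adjusted = base * BM_level / 100
= 4805 * 80 / 100
= 4805 * 0.8
= 3844.0


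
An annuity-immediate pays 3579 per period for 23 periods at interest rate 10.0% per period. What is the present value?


PV = PMT * (1 - (1+i)^(-n)) / i
= 3579 * (1 - (1+0.1)^(-23)) / 0.1
= 3579 * (1 - 0.111678) / 0.1
= 3579 * 8.883218
= 31793.0387


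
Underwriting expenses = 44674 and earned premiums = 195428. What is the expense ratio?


Expense ratio = expenses / premiums
= 44674 / 195428
= 0.2286


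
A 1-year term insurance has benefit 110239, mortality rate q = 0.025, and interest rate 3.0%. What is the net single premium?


NSP = benefit * q * v
v = 1/(1+i) = 0.970874
NSP = 110239 * 0.025 * 0.970874
= 2675.7039


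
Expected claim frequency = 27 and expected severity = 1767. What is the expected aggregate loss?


E[S] = E[N] * E[X]
= 27 * 1767
= 47709


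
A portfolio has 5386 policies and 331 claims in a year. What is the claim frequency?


frequency = claims / policies
= 331 / 5386
= 0.0615


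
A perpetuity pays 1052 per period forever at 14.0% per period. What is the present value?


PV = PMT / i
= 1052 / 0.14
= 7514.2857


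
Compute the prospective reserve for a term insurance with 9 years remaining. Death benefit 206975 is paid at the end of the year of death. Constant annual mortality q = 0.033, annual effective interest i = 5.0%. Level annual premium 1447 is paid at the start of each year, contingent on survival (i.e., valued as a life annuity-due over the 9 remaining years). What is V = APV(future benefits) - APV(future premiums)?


v = 1/(1+i) = 0.952381
APV(future benefits) per unit = sum_{k=0}^{8} k_p_x * q * v^(k+1) = 0.208107
APV(future benefits) = 206975 * 0.208107 = 43073.0057
Life annuity-due factor ä_{x:9} = sum_{k=0}^{8} k_p_x * v^k = 6.621595
APV(future premiums) = 1447 * 6.621595 = 9581.4487
V = 43073.0057 - 9581.4487
= 33491.5571


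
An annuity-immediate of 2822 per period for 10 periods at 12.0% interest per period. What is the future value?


FV = PMT * ((1+i)^n - 1) / i
= 2822 * ((1.12)^10 - 1) / 0.12
= 2822 * (3.105848 - 1) / 0.12
= 49522.5304


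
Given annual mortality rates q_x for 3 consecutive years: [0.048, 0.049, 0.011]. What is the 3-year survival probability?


p_k = 1 - q_k for each year
Survival = product of (1 - q_k)
= 0.952 * 0.951 * 0.989
= 0.8954


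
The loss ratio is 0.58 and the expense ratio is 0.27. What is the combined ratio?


Combined ratio = loss ratio + expense ratio
= 0.58 + 0.27
= 0.85


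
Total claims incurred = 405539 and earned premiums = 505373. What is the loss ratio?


Loss ratio = claims / premiums
= 405539 / 505373
= 0.8025


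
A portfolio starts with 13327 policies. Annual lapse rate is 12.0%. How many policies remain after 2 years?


remaining = initial * (1 - lapse)^years
= 13327 * (1 - 0.12)^2
= 13327 * 0.7744
= 10320.4288
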